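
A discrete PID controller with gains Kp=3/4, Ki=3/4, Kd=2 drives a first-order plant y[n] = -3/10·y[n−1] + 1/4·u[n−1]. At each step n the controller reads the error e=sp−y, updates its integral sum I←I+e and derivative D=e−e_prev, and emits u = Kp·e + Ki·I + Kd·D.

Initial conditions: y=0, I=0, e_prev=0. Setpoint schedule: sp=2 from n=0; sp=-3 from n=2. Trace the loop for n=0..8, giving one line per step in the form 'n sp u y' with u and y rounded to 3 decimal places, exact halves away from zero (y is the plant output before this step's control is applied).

0 2 7.000 0.000
1 2 -1.625 1.750
2 -3 -6.053 -0.931
3 -3 -1.908 -1.234
4 -3 -7.783 -0.107
5 -3 -1.374 -1.914
6 -3 -13.307 0.230
7 -3 1.251 -3.396
8 -3 -22.251 1.331

(exact arithmetic carried between steps; '≈' marks a value shown rounded to 6 d.p. or computed from one; I and e_prev carry over from the previous line; the table rounds u and y to 3 d.p., halves away from zero)
n=0: y=0, sp=2, e=sp−y=2; I=2, D=e−e_prev=2; u=3/4·2+3/4·2+2·2=7; next y=-3/10·0+1/4·7=1.75
n=1: y=1.75, sp=2, e=sp−y=0.25; I=2.25, D=e−e_prev=-1.75; u=3/4·0.25+3/4·2.25+2·(-1.75)=-1.625; next y=-3/10·1.75+1/4·(-1.625)=-0.93125
n=2: y=-0.93125, sp=-3, e=sp−y=-2.06875; I=0.18125, D=e−e_prev=-2.31875; u=3/4·(-2.06875)+3/4·0.18125+2·(-2.31875)=-6.053125; next y=-3/10·(-0.93125)+1/4·(-6.053125)≈-1.233906
n=3: y≈-1.233906, sp=-3, e=sp−y≈-1.766094; I≈-1.584844, D=e−e_prev≈0.302656; u=3/4·(-1.766094)+3/4·(-1.584844)+2·0.302656≈-1.907891; next y=-3/10·(-1.233906)+1/4·(-1.907891)≈-0.106801
n=4: y≈-0.106801, sp=-3, e=sp−y≈-2.893199; I≈-4.478043, D=e−e_prev≈-1.127105; u=3/4·(-2.893199)+3/4·(-4.478043)+2·(-1.127105)≈-7.782643; next y=-3/10·(-0.106801)+1/4·(-7.782643)≈-1.913620
n=5: y≈-1.913620, sp=-3, e=sp−y≈-1.086380; I≈-5.564423, D=e−e_prev≈1.806820; u=3/4·(-1.086380)+3/4·(-5.564423)+2·1.806820≈-1.374462; next y=-3/10·(-1.913620)+1/4·(-1.374462)≈0.230471
n=6: y≈0.230471, sp=-3, e=sp−y≈-3.230471; I≈-8.794893, D=e−e_prev≈-2.144091; u=3/4·(-3.230471)+3/4·(-8.794893)+2·(-2.144091)≈-13.307205; next y=-3/10·0.230471+1/4·(-13.307205)≈-3.395942
n=7: y≈-3.395942, sp=-3, e=sp−y≈0.395942; I≈-8.398951, D=e−e_prev≈3.626413; u=3/4·0.395942+3/4·(-8.398951)+2·3.626413≈1.250569; next y=-3/10·(-3.395942)+1/4·1.250569≈1.331425
n=8: y≈1.331425, sp=-3, e=sp−y≈-4.331425; I≈-12.730376, D=e−e_prev≈-4.727367; u=3/4·(-4.331425)+3/4·(-12.730376)+2·(-4.727367)≈-22.251085; next y=-3/10·1.331425+1/4·(-22.251085)≈-5.962199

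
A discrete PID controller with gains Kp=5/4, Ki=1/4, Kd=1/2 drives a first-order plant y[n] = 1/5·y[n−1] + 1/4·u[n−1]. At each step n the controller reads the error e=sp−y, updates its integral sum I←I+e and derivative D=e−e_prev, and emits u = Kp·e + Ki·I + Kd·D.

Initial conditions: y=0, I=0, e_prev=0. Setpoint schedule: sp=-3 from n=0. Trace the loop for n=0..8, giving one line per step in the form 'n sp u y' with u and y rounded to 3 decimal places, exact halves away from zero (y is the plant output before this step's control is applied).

(exact arithmetic carried between steps; '≈' marks a value shown rounded to 6 d.p. or computed from one; I and e_prev carry over from the previous line; the table rounds u and y to 3 d.p., halves away from zero)
n=0: y=0, sp=-3, e=sp−y=-3; I=-3, D=e−e_prev=-3; u=5/4·(-3)+1/4·(-3)+1/2·(-3)=-6; next y=1/5·0+1/4·(-6)=-1.5
n=1: y=-1.5, sp=-3, e=sp−y=-1.5; I=-4.5, D=e−e_prev=1.5; u=5/4·(-1.5)+1/4·(-4.5)+1/2·1.5=-2.25; next y=1/5·(-1.5)+1/4·(-2.25)=-0.8625
n=2: y=-0.8625, sp=-3, e=sp−y=-2.1375; I=-6.6375, D=e−e_prev=-0.6375; u=5/4·(-2.1375)+1/4·(-6.6375)+1/2·(-0.6375)=-4.65; next y=1/5·(-0.8625)+1/4·(-4.65)=-1.335
n=3: y=-1.335, sp=-3, e=sp−y=-1.665; I=-8.3025, D=e−e_prev=0.4725; u=5/4·(-1.665)+1/4·(-8.3025)+1/2·0.4725=-3.920625; next y=1/5·(-1.335)+1/4·(-3.920625)≈-1.247156
n=4: y≈-1.247156, sp=-3, e=sp−y≈-1.752844; I≈-10.055344, D=e−e_prev≈-0.087844; u=5/4·(-1.752844)+1/4·(-10.055344)+1/2·(-0.087844)≈-4.748813; next y=1/5·(-1.247156)+1/4·(-4.748813)≈-1.436634
n=5: y≈-1.436634, sp=-3, e=sp−y≈-1.563366; I≈-11.618709, D=e−e_prev≈0.189478; u=5/4·(-1.563366)+1/4·(-11.618709)+1/2·0.189478≈-4.764145; next y=1/5·(-1.436634)+1/4·(-4.764145)≈-1.478363
n=6: y≈-1.478363, sp=-3, e=sp−y≈-1.521637; I≈-13.140346, D=e−e_prev≈0.041729; u=5/4·(-1.521637)+1/4·(-13.140346)+1/2·0.041729≈-5.166268; next y=1/5·(-1.478363)+1/4·(-5.166268)≈-1.587240
n=7: y≈-1.587240, sp=-3, e=sp−y≈-1.412760; I≈-14.553107, D=e−e_prev≈0.108876; u=5/4·(-1.412760)+1/4·(-14.553107)+1/2·0.108876≈-5.349789; next y=1/5·(-1.587240)+1/4·(-5.349789)≈-1.654895
n=8: y≈-1.654895, sp=-3, e=sp−y≈-1.345105; I≈-15.898211, D=e−e_prev≈0.067655; u=5/4·(-1.345105)+1/4·(-15.898211)+1/2·0.067655≈-5.622106; next y=1/5·(-1.654895)+1/4·(-5.622106)≈-1.736506

0 -3 -6.000 0.000
1 -3 -2.250 -1.500
2 -3 -4.650 -0.863
3 -3 -3.921 -1.335
4 -3 -4.749 -1.247
5 -3 -4.764 -1.437
6 -3 -5.166 -1.478
7 -3 -5.350 -1.587
8 -3 -5.622 -1.655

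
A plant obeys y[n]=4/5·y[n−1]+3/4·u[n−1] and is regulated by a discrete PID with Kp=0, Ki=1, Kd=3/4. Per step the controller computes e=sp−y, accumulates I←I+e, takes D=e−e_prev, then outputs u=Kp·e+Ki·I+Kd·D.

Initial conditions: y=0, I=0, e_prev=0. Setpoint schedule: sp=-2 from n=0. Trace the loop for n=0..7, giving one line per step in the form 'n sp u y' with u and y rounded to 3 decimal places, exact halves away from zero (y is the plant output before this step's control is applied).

(exact arithmetic carried between steps; '≈' marks a value shown rounded to 6 d.p. or computed from one; I and e_prev carry over from the previous line; the table rounds u and y to 3 d.p., halves away from zero)
n=0: y=0, sp=-2, e=sp−y=-2; I=-2, D=e−e_prev=-2; u=0·(-2)+1·(-2)+3/4·(-2)=-3.5; next y=4/5·0+3/4·(-3.5)=-2.625
n=1: y=-2.625, sp=-2, e=sp−y=0.625; I=-1.375, D=e−e_prev=2.625; u=0·0.625+1·(-1.375)+3/4·2.625=0.59375; next y=4/5·(-2.625)+3/4·0.59375≈-1.654688
n=2: y≈-1.654688, sp=-2, e=sp−y≈-0.345313; I≈-1.720313, D=e−e_prev≈-0.970313; u=0·(-0.345313)+1·(-1.720313)+3/4·(-0.970313)≈-2.448047; next y=4/5·(-1.654688)+3/4·(-2.448047)≈-3.159785
n=3: y≈-3.159785, sp=-2, e=sp−y≈1.159785; I≈-0.560527, D=e−e_prev≈1.505098; u=0·1.159785+1·(-0.560527)+3/4·1.505098≈0.568296; next y=4/5·(-3.159785)+3/4·0.568296≈-2.101606
n=4: y≈-2.101606, sp=-2, e=sp−y≈0.101606; I≈-0.458921, D=e−e_prev≈-1.058179; u=0·0.101606+1·(-0.458921)+3/4·(-1.058179)≈-1.252555; next y=4/5·(-2.101606)+3/4·(-1.252555)≈-2.620701
n=5: y≈-2.620701, sp=-2, e=sp−y≈0.620701; I≈0.161780, D=e−e_prev≈0.519095; u=0·0.620701+1·0.161780+3/4·0.519095≈0.551102; next y=4/5·(-2.620701)+3/4·0.551102≈-1.683235
n=6: y≈-1.683235, sp=-2, e=sp−y≈-0.316765; I≈-0.154985, D=e−e_prev≈-0.937467; u=0·(-0.316765)+1·(-0.154985)+3/4·(-0.937467)≈-0.858085; next y=4/5·(-1.683235)+3/4·(-0.858085)≈-1.990151
n=7: y≈-1.990151, sp=-2, e=sp−y≈-0.009849; I≈-0.164833, D=e−e_prev≈0.306917; u=0·(-0.009849)+1·(-0.164833)+3/4·0.306917≈0.065354; next y=4/5·(-1.990151)+3/4·0.065354≈-1.543106

0 -2 -3.500 0.000
1 -2 0.594 -2.625
2 -2 -2.448 -1.655
3 -2 0.568 -3.160
4 -2 -1.253 -2.102
5 -2 0.551 -2.621
6 -2 -0.858 -1.683
7 -2 0.065 -1.990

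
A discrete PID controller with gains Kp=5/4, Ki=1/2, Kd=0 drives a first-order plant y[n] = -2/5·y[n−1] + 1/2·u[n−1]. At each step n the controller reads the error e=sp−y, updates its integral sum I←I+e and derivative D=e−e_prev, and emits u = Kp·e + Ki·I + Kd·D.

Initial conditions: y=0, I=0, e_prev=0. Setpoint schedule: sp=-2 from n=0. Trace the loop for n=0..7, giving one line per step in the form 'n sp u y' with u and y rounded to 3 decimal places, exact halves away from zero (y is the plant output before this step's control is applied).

(exact arithmetic carried between steps; '≈' marks a value shown rounded to 6 d.p. or computed from one; I and e_prev carry over from the previous line; the table rounds u and y to 3 d.p., halves away from zero)
n=0: y=0, sp=-2, e=sp−y=-2; I=-2, D=e−e_prev=-2; u=5/4·(-2)+1/2·(-2)+0·(-2)=-3.5; next y=-2/5·0+1/2·(-3.5)=-1.75
n=1: y=-1.75, sp=-2, e=sp−y=-0.25; I=-2.25, D=e−e_prev=1.75; u=5/4·(-0.25)+1/2·(-2.25)+0·1.75=-1.4375; next y=-2/5·(-1.75)+1/2·(-1.4375)=-0.01875
n=2: y=-0.01875, sp=-2, e=sp−y=-1.98125; I=-4.23125, D=e−e_prev=-1.73125; u=5/4·(-1.98125)+1/2·(-4.23125)+0·(-1.73125)≈-4.592188; next y=-2/5·(-0.01875)+1/2·(-4.592188)≈-2.288594
n=3: y≈-2.288594, sp=-2, e=sp−y≈0.288594; I≈-3.942656, D=e−e_prev≈2.269844; u=5/4·0.288594+1/2·(-3.942656)+0·2.269844≈-1.610586; next y=-2/5·(-2.288594)+1/2·(-1.610586)≈0.110145
n=4: y≈0.110145, sp=-2, e=sp−y≈-2.110145; I≈-6.052801, D=e−e_prev≈-2.398738; u=5/4·(-2.110145)+1/2·(-6.052801)+0·(-2.398738)≈-5.664081; next y=-2/5·0.110145+1/2·(-5.664081)≈-2.876098
n=5: y≈-2.876098, sp=-2, e=sp−y≈0.876098; I≈-5.176702, D=e−e_prev≈2.986243; u=5/4·0.876098+1/2·(-5.176702)+0·2.986243≈-1.493228; next y=-2/5·(-2.876098)+1/2·(-1.493228)≈0.403825
n=6: y≈0.403825, sp=-2, e=sp−y≈-2.403825; I≈-7.580528, D=e−e_prev≈-3.279924; u=5/4·(-2.403825)+1/2·(-7.580528)+0·(-3.279924)≈-6.795045; next y=-2/5·0.403825+1/2·(-6.795045)≈-3.559053
n=7: y≈-3.559053, sp=-2, e=sp−y≈1.559053; I≈-6.021475, D=e−e_prev≈3.962878; u=5/4·1.559053+1/2·(-6.021475)+0·3.962878≈-1.061922; next y=-2/5·(-3.559053)+1/2·(-1.061922)≈0.892660

0 -2 -3.500 0.000
1 -2 -1.438 -1.750
2 -2 -4.592 -0.019
3 -2 -1.611 -2.289
4 -2 -5.664 0.110
5 -2 -1.493 -2.876
6 -2 -6.795 0.404
7 -2 -1.062 -3.559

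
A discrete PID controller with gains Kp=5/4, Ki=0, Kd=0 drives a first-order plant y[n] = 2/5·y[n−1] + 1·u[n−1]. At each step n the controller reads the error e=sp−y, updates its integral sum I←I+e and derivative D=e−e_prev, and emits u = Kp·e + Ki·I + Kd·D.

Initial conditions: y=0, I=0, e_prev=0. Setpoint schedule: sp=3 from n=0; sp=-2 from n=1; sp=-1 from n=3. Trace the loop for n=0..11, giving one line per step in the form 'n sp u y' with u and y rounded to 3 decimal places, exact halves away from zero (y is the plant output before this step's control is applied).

0 3 3.750 0.000
1 -2 -7.188 3.750
2 -2 4.609 -5.688
3 -1 -4.168 2.334
4 -1 2.793 -3.234
5 -1 -3.124 1.499
6 -1 1.905 -2.524
7 -1 -2.369 0.896
8 -1 1.264 -2.011
9 -1 -1.824 0.460
10 -1 0.801 -1.641
11 -1 -1.431 0.145

(exact arithmetic carried between steps; '≈' marks a value shown rounded to 6 d.p. or computed from one; I and e_prev carry over from the previous line; the table rounds u and y to 3 d.p., halves away from zero)
n=0: y=0, sp=3, e=sp−y=3; I=3, D=e−e_prev=3; u=5/4·3+0·3+0·3=3.75; next y=2/5·0+1·3.75=3.75
n=1: y=3.75, sp=-2, e=sp−y=-5.75; I=-2.75, D=e−e_prev=-8.75; u=5/4·(-5.75)+0·(-2.75)+0·(-8.75)=-7.1875; next y=2/5·3.75+1·(-7.1875)=-5.6875
n=2: y=-5.6875, sp=-2, e=sp−y=3.6875; I=0.9375, D=e−e_prev=9.4375; u=5/4·3.6875+0·0.9375+0·9.4375=4.609375; next y=2/5·(-5.6875)+1·4.609375=2.334375
n=3: y=2.334375, sp=-1, e=sp−y=-3.334375; I=-2.396875, D=e−e_prev=-7.021875; u=5/4·(-3.334375)+0·(-2.396875)+0·(-7.021875)≈-4.167969; next y=2/5·2.334375+1·(-4.167969)≈-3.234219
n=4: y≈-3.234219, sp=-1, e=sp−y≈2.234219; I≈-0.162656, D=e−e_prev≈5.568594; u=5/4·2.234219+0·(-0.162656)+0·5.568594≈2.792773; next y=2/5·(-3.234219)+1·2.792773≈1.499086
n=5: y≈1.499086, sp=-1, e=sp−y≈-2.499086; I≈-2.661742, D=e−e_prev≈-4.733305; u=5/4·(-2.499086)+0·(-2.661742)+0·(-4.733305)≈-3.123857; next y=2/5·1.499086+1·(-3.123857)≈-2.524223
n=6: y≈-2.524223, sp=-1, e=sp−y≈1.524223; I≈-1.137519, D=e−e_prev≈4.023309; u=5/4·1.524223+0·(-1.137519)+0·4.023309≈1.905279; next y=2/5·(-2.524223)+1·1.905279≈0.895590
n=7: y≈0.895590, sp=-1, e=sp−y≈-1.895590; I≈-3.033109, D=e−e_prev≈-3.419813; u=5/4·(-1.895590)+0·(-3.033109)+0·(-3.419813)≈-2.369487; next y=2/5·0.895590+1·(-2.369487)≈-2.011251
n=8: y≈-2.011251, sp=-1, e=sp−y≈1.011251; I≈-2.021858, D=e−e_prev≈2.906841; u=5/4·1.011251+0·(-2.021858)+0·2.906841≈1.264064; next y=2/5·(-2.011251)+1·1.264064≈0.459563
n=9: y≈0.459563, sp=-1, e=sp−y≈-1.459563; I≈-3.481421, D=e−e_prev≈-2.470815; u=5/4·(-1.459563)+0·(-3.481421)+0·(-2.470815)≈-1.824454; next y=2/5·0.459563+1·(-1.824454)≈-1.640629
n=10: y≈-1.640629, sp=-1, e=sp−y≈0.640629; I≈-2.840792, D=e−e_prev≈2.100192; u=5/4·0.640629+0·(-2.840792)+0·2.100192≈0.800786; next y=2/5·(-1.640629)+1·0.800786≈0.144535
n=11: y≈0.144535, sp=-1, e=sp−y≈-1.144535; I≈-3.985327, D=e−e_prev≈-1.785164; u=5/4·(-1.144535)+0·(-3.985327)+0·(-1.785164)≈-1.430668; next y=2/5·0.144535+1·(-1.430668)≈-1.372854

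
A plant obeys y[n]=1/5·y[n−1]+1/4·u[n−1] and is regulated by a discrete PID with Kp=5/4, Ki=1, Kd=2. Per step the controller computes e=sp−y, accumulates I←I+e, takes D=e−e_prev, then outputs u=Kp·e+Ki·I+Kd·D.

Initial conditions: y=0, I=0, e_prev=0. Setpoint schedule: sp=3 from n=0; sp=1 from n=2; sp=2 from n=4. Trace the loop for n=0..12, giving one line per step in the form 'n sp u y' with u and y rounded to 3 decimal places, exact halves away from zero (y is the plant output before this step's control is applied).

(exact arithmetic carried between steps; '≈' marks a value shown rounded to 6 d.p. or computed from one; I and e_prev carry over from the previous line; the table rounds u and y to 3 d.p., halves away from zero)
n=0: y=0, sp=3, e=sp−y=3; I=3, D=e−e_prev=3; u=5/4·3+1·3+2·3=12.75; next y=1/5·0+1/4·12.75=3.1875
n=1: y=3.1875, sp=3, e=sp−y=-0.1875; I=2.8125, D=e−e_prev=-3.1875; u=5/4·(-0.1875)+1·2.8125+2·(-3.1875)=-3.796875; next y=1/5·3.1875+1/4·(-3.796875)≈-0.311719
n=2: y≈-0.311719, sp=1, e=sp−y≈1.311719; I≈4.124219, D=e−e_prev≈1.499219; u=5/4·1.311719+1·4.124219+2·1.499219≈8.762305; next y=1/5·(-0.311719)+1/4·8.762305≈2.128232
n=3: y≈2.128232, sp=1, e=sp−y≈-1.128232; I≈2.995986, D=e−e_prev≈-2.439951; u=5/4·(-1.128232)+1·2.995986+2·(-2.439951)≈-3.294207; next y=1/5·2.128232+1/4·(-3.294207)≈-0.397905
n=4: y≈-0.397905, sp=2, e=sp−y≈2.397905; I≈5.393891, D=e−e_prev≈3.526138; u=5/4·2.397905+1·5.393891+2·3.526138≈15.443548; next y=1/5·(-0.397905)+1/4·15.443548≈3.781306
n=5: y≈3.781306, sp=2, e=sp−y≈-1.781306; I≈3.612585, D=e−e_prev≈-4.179211; u=5/4·(-1.781306)+1·3.612585+2·(-4.179211)≈-6.972469; next y=1/5·3.781306+1/4·(-6.972469)≈-0.986856
n=6: y≈-0.986856, sp=2, e=sp−y≈2.986856; I≈6.599442, D=e−e_prev≈4.768162; u=5/4·2.986856+1·6.599442+2·4.768162≈19.869336; next y=1/5·(-0.986856)+1/4·19.869336≈4.769963
n=7: y≈4.769963, sp=2, e=sp−y≈-2.769963; I≈3.829479, D=e−e_prev≈-5.756819; u=5/4·(-2.769963)+1·3.829479+2·(-5.756819)≈-11.146612; next y=1/5·4.769963+1/4·(-11.146612)≈-1.832661
n=8: y≈-1.832661, sp=2, e=sp−y≈3.832661; I≈7.662139, D=e−e_prev≈6.602623; u=5/4·3.832661+1·7.662139+2·6.602623≈25.658212; next y=1/5·(-1.832661)+1/4·25.658212≈6.048021
n=9: y≈6.048021, sp=2, e=sp−y≈-4.048021; I≈3.614119, D=e−e_prev≈-7.880681; u=5/4·(-4.048021)+1·3.614119+2·(-7.880681)≈-17.207270; next y=1/5·6.048021+1/4·(-17.207270)≈-3.092213
n=10: y≈-3.092213, sp=2, e=sp−y≈5.092213; I≈8.706332, D=e−e_prev≈9.140234; u=5/4·5.092213+1·8.706332+2·9.140234≈33.352067; next y=1/5·(-3.092213)+1/4·33.352067≈7.719574
n=11: y≈7.719574, sp=2, e=sp−y≈-5.719574; I≈2.986758, D=e−e_prev≈-10.811787; u=5/4·(-5.719574)+1·2.986758+2·(-10.811787)≈-25.786285; next y=1/5·7.719574+1/4·(-25.786285)≈-4.902656
n=12: y≈-4.902656, sp=2, e=sp−y≈6.902656; I≈9.889414, D=e−e_prev≈12.622230; u=5/4·6.902656+1·9.889414+2·12.622230≈43.762196; next y=1/5·(-4.902656)+1/4·43.762196≈9.960018

0 3 12.750 0.000
1 3 -3.797 3.188
2 1 8.762 -0.312
3 1 -3.294 2.128
4 2 15.444 -0.398
5 2 -6.972 3.781
6 2 19.869 -0.987
7 2 -11.147 4.770
8 2 25.658 -1.833
9 2 -17.207 6.048
10 2 33.352 -3.092
11 2 -25.786 7.720
12 2 43.762 -4.903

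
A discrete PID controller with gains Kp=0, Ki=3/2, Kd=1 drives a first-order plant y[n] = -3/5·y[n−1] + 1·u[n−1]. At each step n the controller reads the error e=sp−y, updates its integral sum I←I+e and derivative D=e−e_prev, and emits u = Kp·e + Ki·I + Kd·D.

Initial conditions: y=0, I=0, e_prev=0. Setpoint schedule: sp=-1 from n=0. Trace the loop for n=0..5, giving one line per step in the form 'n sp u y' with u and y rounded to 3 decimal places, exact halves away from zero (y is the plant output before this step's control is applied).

(exact arithmetic carried between steps; '≈' marks a value shown rounded to 6 d.p. or computed from one; I and e_prev carry over from the previous line; the table rounds u and y to 3 d.p., halves away from zero)
n=0: y=0, sp=-1, e=sp−y=-1; I=-1, D=e−e_prev=-1; u=0·(-1)+3/2·(-1)+1·(-1)=-2.5; next y=-3/5·0+1·(-2.5)=-2.5
n=1: y=-2.5, sp=-1, e=sp−y=1.5; I=0.5, D=e−e_prev=2.5; u=0·1.5+3/2·0.5+1·2.5=3.25; next y=-3/5·(-2.5)+1·3.25=4.75
n=2: y=4.75, sp=-1, e=sp−y=-5.75; I=-5.25, D=e−e_prev=-7.25; u=0·(-5.75)+3/2·(-5.25)+1·(-7.25)=-15.125; next y=-3/5·4.75+1·(-15.125)=-17.975
n=3: y=-17.975, sp=-1, e=sp−y=16.975; I=11.725, D=e−e_prev=22.725; u=0·16.975+3/2·11.725+1·22.725=40.3125; next y=-3/5·(-17.975)+1·40.3125=51.0975
n=4: y=51.0975, sp=-1, e=sp−y=-52.0975; I=-40.3725, D=e−e_prev=-69.0725; u=0·(-52.0975)+3/2·(-40.3725)+1·(-69.0725)=-129.63125; next y=-3/5·51.0975+1·(-129.63125)=-160.28975
n=5: y=-160.28975, sp=-1, e=sp−y=159.28975; I=118.91725, D=e−e_prev=211.38725; u=0·159.28975+3/2·118.91725+1·211.38725=389.763125; next y=-3/5·(-160.28975)+1·389.763125=485.936975

0 -1 -2.500 0.000
1 -1 3.250 -2.500
2 -1 -15.125 4.750
3 -1 40.313 -17.975
4 -1 -129.631 51.098
5 -1 389.763 -160.290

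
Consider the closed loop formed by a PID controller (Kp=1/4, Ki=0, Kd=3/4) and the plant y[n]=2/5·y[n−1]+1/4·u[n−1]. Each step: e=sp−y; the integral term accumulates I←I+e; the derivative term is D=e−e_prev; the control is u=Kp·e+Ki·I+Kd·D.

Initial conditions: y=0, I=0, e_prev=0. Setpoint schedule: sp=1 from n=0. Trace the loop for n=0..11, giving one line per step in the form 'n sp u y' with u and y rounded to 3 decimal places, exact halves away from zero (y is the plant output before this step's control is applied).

0 1 1.000 0.000
1 1 0.000 0.250
2 1 0.338 0.100
3 1 0.201 0.124
4 1 0.243 0.100
5 1 0.224 0.101
6 1 0.229 0.096
7 1 0.226 0.096
8 1 0.227 0.095
9 1 0.226 0.095
10 1 0.227 0.095
11 1 0.226 0.094

(exact arithmetic carried between steps; '≈' marks a value shown rounded to 6 d.p. or computed from one; I and e_prev carry over from the previous line; the table rounds u and y to 3 d.p., halves away from zero)
n=0: y=0, sp=1, e=sp−y=1; I=1, D=e−e_prev=1; u=1/4·1+0·1+3/4·1=1; next y=2/5·0+1/4·1=0.25
n=1: y=0.25, sp=1, e=sp−y=0.75; I=1.75, D=e−e_prev=-0.25; u=1/4·0.75+0·1.75+3/4·(-0.25)=0; next y=2/5·0.25+1/4·0=0.1
n=2: y=0.1, sp=1, e=sp−y=0.9; I=2.65, D=e−e_prev=0.15; u=1/4·0.9+0·2.65+3/4·0.15=0.3375; next y=2/5·0.1+1/4·0.3375=0.124375
n=3: y=0.124375, sp=1, e=sp−y=0.875625; I=3.525625, D=e−e_prev=-0.024375; u=1/4·0.875625+0·3.525625+3/4·(-0.024375)=0.200625; next y=2/5·0.124375+1/4·0.200625≈0.099906
n=4: y≈0.099906, sp=1, e=sp−y≈0.900094; I≈4.425719, D=e−e_prev≈0.024469; u=1/4·0.900094+0·4.425719+3/4·0.024469≈0.243375; next y=2/5·0.099906+1/4·0.243375≈0.100806
n=5: y≈0.100806, sp=1, e=sp−y≈0.899194; I≈5.324913, D=e−e_prev≈-0.0009; u=1/4·0.899194+0·5.324913+3/4·(-0.0009)≈0.224123; next y=2/5·0.100806+1/4·0.224123≈0.096353
n=6: y≈0.096353, sp=1, e=sp−y≈0.903647; I≈6.228559, D=e−e_prev≈0.004453; u=1/4·0.903647+0·6.228559+3/4·0.004453≈0.229251; next y=2/5·0.096353+1/4·0.229251≈0.095854
n=7: y≈0.095854, sp=1, e=sp−y≈0.904146; I≈7.132705, D=e−e_prev≈0.000499; u=1/4·0.904146+0·7.132705+3/4·0.000499≈0.226411; next y=2/5·0.095854+1/4·0.226411≈0.094944
n=8: y≈0.094944, sp=1, e=sp−y≈0.905056; I≈8.037761, D=e−e_prev≈0.000910; u=1/4·0.905056+0·8.037761+3/4·0.000910≈0.226946; next y=2/5·0.094944+1/4·0.226946≈0.094714
n=9: y≈0.094714, sp=1, e=sp−y≈0.905286; I≈8.943046, D=e−e_prev≈0.000230; u=1/4·0.905286+0·8.943046+3/4·0.000230≈0.226494; next y=2/5·0.094714+1/4·0.226494≈0.094509
n=10: y≈0.094509, sp=1, e=sp−y≈0.905491; I≈9.848537, D=e−e_prev≈0.000205; u=1/4·0.905491+0·9.848537+3/4·0.000205≈0.226527; next y=2/5·0.094509+1/4·0.226527≈0.094435
n=11: y≈0.094435, sp=1, e=sp−y≈0.905565; I≈10.754102, D=e−e_prev≈0.000074; u=1/4·0.905565+0·10.754102+3/4·0.000074≈0.226447; next y=2/5·0.094435+1/4·0.226447≈0.094386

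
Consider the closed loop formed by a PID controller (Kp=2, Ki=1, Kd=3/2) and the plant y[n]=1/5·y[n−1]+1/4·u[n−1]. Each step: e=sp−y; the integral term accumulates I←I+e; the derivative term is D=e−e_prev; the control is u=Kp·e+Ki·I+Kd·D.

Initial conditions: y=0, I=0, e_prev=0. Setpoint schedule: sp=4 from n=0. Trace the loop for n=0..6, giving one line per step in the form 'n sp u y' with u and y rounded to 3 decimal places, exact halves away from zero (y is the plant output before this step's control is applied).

(exact arithmetic carried between steps; '≈' marks a value shown rounded to 6 d.p. or computed from one; I and e_prev carry over from the previous line; the table rounds u and y to 3 d.p., halves away from zero)
n=0: y=0, sp=4, e=sp−y=4; I=4, D=e−e_prev=4; u=2·4+1·4+3/2·4=18; next y=1/5·0+1/4·18=4.5
n=1: y=4.5, sp=4, e=sp−y=-0.5; I=3.5, D=e−e_prev=-4.5; u=2·(-0.5)+1·3.5+3/2·(-4.5)=-4.25; next y=1/5·4.5+1/4·(-4.25)=-0.1625
n=2: y=-0.1625, sp=4, e=sp−y=4.1625; I=7.6625, D=e−e_prev=4.6625; u=2·4.1625+1·7.6625+3/2·4.6625=22.98125; next y=1/5·(-0.1625)+1/4·22.98125≈5.712813
n=3: y≈5.712813, sp=4, e=sp−y≈-1.712813; I≈5.949688, D=e−e_prev≈-5.875313; u=2·(-1.712813)+1·5.949688+3/2·(-5.875313)≈-6.288906; next y=1/5·5.712813+1/4·(-6.288906)≈-0.429664
n=4: y≈-0.429664, sp=4, e=sp−y≈4.429664; I≈10.379352, D=e−e_prev≈6.142477; u=2·4.429664+1·10.379352+3/2·6.142477≈28.452395; next y=1/5·(-0.429664)+1/4·28.452395≈7.027166
n=5: y≈7.027166, sp=4, e=sp−y≈-3.027166; I≈7.352186, D=e−e_prev≈-7.456830; u=2·(-3.027166)+1·7.352186+3/2·(-7.456830)≈-9.887391; next y=1/5·7.027166+1/4·(-9.887391)≈-1.066415
n=6: y≈-1.066415, sp=4, e=sp−y≈5.066415; I≈12.418600, D=e−e_prev≈8.093580; u=2·5.066415+1·12.418600+3/2·8.093580≈34.691800; next y=1/5·(-1.066415)+1/4·34.691800≈8.459667

0 4 18.000 0.000
1 4 -4.250 4.500
2 4 22.981 -0.163
3 4 -6.289 5.713
4 4 28.452 -0.430
5 4 -9.887 7.027
6 4 34.692 -1.066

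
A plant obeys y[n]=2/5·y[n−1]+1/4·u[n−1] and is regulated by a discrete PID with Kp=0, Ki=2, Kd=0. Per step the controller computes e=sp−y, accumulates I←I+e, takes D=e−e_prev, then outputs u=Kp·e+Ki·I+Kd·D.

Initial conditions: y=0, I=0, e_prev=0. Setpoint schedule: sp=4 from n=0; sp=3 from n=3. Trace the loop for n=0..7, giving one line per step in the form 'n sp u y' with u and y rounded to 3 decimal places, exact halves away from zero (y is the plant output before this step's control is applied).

0 4 8.000 0.000
1 4 12.000 2.000
2 4 12.400 3.800
3 3 9.160 4.620
4 3 6.884 4.138
5 3 6.132 3.376
6 3 6.365 2.883
7 3 6.876 2.745

(exact arithmetic carried between steps; '≈' marks a value shown rounded to 6 d.p. or computed from one; I and e_prev carry over from the previous line; the table rounds u and y to 3 d.p., halves away from zero)
n=0: y=0, sp=4, e=sp−y=4; I=4, D=e−e_prev=4; u=0·4+2·4+0·4=8; next y=2/5·0+1/4·8=2
n=1: y=2, sp=4, e=sp−y=2; I=6, D=e−e_prev=-2; u=0·2+2·6+0·(-2)=12; next y=2/5·2+1/4·12=3.8
n=2: y=3.8, sp=4, e=sp−y=0.2; I=6.2, D=e−e_prev=-1.8; u=0·0.2+2·6.2+0·(-1.8)=12.4; next y=2/5·3.8+1/4·12.4=4.62
n=3: y=4.62, sp=3, e=sp−y=-1.62; I=4.58, D=e−e_prev=-1.82; u=0·(-1.62)+2·4.58+0·(-1.82)=9.16; next y=2/5·4.62+1/4·9.16=4.138
n=4: y=4.138, sp=3, e=sp−y=-1.138; I=3.442, D=e−e_prev=0.482; u=0·(-1.138)+2·3.442+0·0.482=6.884; next y=2/5·4.138+1/4·6.884=3.3762
n=5: y=3.3762, sp=3, e=sp−y=-0.3762; I=3.0658, D=e−e_prev=0.7618; u=0·(-0.3762)+2·3.0658+0·0.7618=6.1316; next y=2/5·3.3762+1/4·6.1316=2.88338
n=6: y=2.88338, sp=3, e=sp−y=0.11662; I=3.18242, D=e−e_prev=0.49282; u=0·0.11662+2·3.18242+0·0.49282=6.36484; next y=2/5·2.88338+1/4·6.36484=2.744562
n=7: y=2.744562, sp=3, e=sp−y=0.255438; I=3.437858, D=e−e_prev=0.138818; u=0·0.255438+2·3.437858+0·0.138818=6.875716; next y=2/5·2.744562+1/4·6.875716≈2.816754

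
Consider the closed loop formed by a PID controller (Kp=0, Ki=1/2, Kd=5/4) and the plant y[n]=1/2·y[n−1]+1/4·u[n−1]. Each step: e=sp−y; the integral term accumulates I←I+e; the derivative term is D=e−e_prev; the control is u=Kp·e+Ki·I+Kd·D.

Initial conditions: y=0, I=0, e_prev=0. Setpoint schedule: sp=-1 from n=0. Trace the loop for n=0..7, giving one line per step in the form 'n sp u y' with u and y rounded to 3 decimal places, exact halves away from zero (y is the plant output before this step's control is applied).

0 -1 -1.750 0.000
1 -1 -0.234 -0.438
2 -1 -1.343 -0.277
3 -1 -1.159 -0.474
4 -1 -1.576 -0.527
5 -1 -1.650 -0.658
6 -1 -1.838 -0.741
7 -1 -1.916 -0.830

(exact arithmetic carried between steps; '≈' marks a value shown rounded to 6 d.p. or computed from one; I and e_prev carry over from the previous line; the table rounds u and y to 3 d.p., halves away from zero)
n=0: y=0, sp=-1, e=sp−y=-1; I=-1, D=e−e_prev=-1; u=0·(-1)+1/2·(-1)+5/4·(-1)=-1.75; next y=1/2·0+1/4·(-1.75)=-0.4375
n=1: y=-0.4375, sp=-1, e=sp−y=-0.5625; I=-1.5625, D=e−e_prev=0.4375; u=0·(-0.5625)+1/2·(-1.5625)+5/4·0.4375=-0.234375; next y=1/2·(-0.4375)+1/4·(-0.234375)≈-0.277344
n=2: y≈-0.277344, sp=-1, e=sp−y≈-0.722656; I≈-2.285156, D=e−e_prev≈-0.160156; u=0·(-0.722656)+1/2·(-2.285156)+5/4·(-0.160156)≈-1.342773; next y=1/2·(-0.277344)+1/4·(-1.342773)≈-0.474365
n=3: y≈-0.474365, sp=-1, e=sp−y≈-0.525635; I≈-2.810791, D=e−e_prev≈0.197021; u=0·(-0.525635)+1/2·(-2.810791)+5/4·0.197021≈-1.159119; next y=1/2·(-0.474365)+1/4·(-1.159119)≈-0.526962
n=4: y≈-0.526962, sp=-1, e=sp−y≈-0.473038; I≈-3.283829, D=e−e_prev≈0.052597; u=0·(-0.473038)+1/2·(-3.283829)+5/4·0.052597≈-1.576168; next y=1/2·(-0.526962)+1/4·(-1.576168)≈-0.657523
n=5: y≈-0.657523, sp=-1, e=sp−y≈-0.342477; I≈-3.626306, D=e−e_prev≈0.130561; u=0·(-0.342477)+1/2·(-3.626306)+5/4·0.130561≈-1.649952; next y=1/2·(-0.657523)+1/4·(-1.649952)≈-0.741250
n=6: y≈-0.741250, sp=-1, e=sp−y≈-0.258750; I≈-3.885056, D=e−e_prev≈0.083726; u=0·(-0.258750)+1/2·(-3.885056)+5/4·0.083726≈-1.837870; next y=1/2·(-0.741250)+1/4·(-1.837870)≈-0.830092
n=7: y≈-0.830092, sp=-1, e=sp−y≈-0.169908; I≈-4.054964, D=e−e_prev≈0.088843; u=0·(-0.169908)+1/2·(-4.054964)+5/4·0.088843≈-1.916428; next y=1/2·(-0.830092)+1/4·(-1.916428)≈-0.894153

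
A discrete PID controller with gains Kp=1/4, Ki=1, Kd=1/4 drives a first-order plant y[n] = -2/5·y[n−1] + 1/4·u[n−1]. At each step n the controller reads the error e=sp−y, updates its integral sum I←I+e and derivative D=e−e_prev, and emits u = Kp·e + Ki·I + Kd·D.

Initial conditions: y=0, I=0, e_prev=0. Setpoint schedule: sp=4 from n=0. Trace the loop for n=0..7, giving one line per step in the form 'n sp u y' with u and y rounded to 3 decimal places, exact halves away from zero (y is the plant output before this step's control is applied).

(exact arithmetic carried between steps; '≈' marks a value shown rounded to 6 d.p. or computed from one; I and e_prev carry over from the previous line; the table rounds u and y to 3 d.p., halves away from zero)
n=0: y=0, sp=4, e=sp−y=4; I=4, D=e−e_prev=4; u=1/4·4+1·4+1/4·4=6; next y=-2/5·0+1/4·6=1.5
n=1: y=1.5, sp=4, e=sp−y=2.5; I=6.5, D=e−e_prev=-1.5; u=1/4·2.5+1·6.5+1/4·(-1.5)=6.75; next y=-2/5·1.5+1/4·6.75=1.0875
n=2: y=1.0875, sp=4, e=sp−y=2.9125; I=9.4125, D=e−e_prev=0.4125; u=1/4·2.9125+1·9.4125+1/4·0.4125=10.24375; next y=-2/5·1.0875+1/4·10.24375≈2.125938
n=3: y≈2.125938, sp=4, e=sp−y≈1.874063; I≈11.286563, D=e−e_prev≈-1.038438; u=1/4·1.874063+1·11.286563+1/4·(-1.038438)≈11.495469; next y=-2/5·2.125938+1/4·11.495469≈2.023492
n=4: y≈2.023492, sp=4, e=sp−y≈1.976508; I≈13.263070, D=e−e_prev≈0.102445; u=1/4·1.976508+1·13.263070+1/4·0.102445≈13.782809; next y=-2/5·2.023492+1/4·13.782809≈2.636305
n=5: y≈2.636305, sp=4, e=sp−y≈1.363695; I≈14.626765, D=e−e_prev≈-0.612813; u=1/4·1.363695+1·14.626765+1/4·(-0.612813)≈14.814485; next y=-2/5·2.636305+1/4·14.814485≈2.649099
n=6: y≈2.649099, sp=4, e=sp−y≈1.350901; I≈15.977666, D=e−e_prev≈-0.012794; u=1/4·1.350901+1·15.977666+1/4·(-0.012794)≈16.312192; next y=-2/5·2.649099+1/4·16.312192≈3.018408
n=7: y≈3.018408, sp=4, e=sp−y≈0.981592; I≈16.959257, D=e−e_prev≈-0.369309; u=1/4·0.981592+1·16.959257+1/4·(-0.369309)≈17.112328; next y=-2/5·3.018408+1/4·17.112328≈3.070719

0 4 6.000 0.000
1 4 6.750 1.500
2 4 10.244 1.088
3 4 11.495 2.126
4 4 13.783 2.023
5 4 14.814 2.636
6 4 16.312 2.649
7 4 17.112 3.018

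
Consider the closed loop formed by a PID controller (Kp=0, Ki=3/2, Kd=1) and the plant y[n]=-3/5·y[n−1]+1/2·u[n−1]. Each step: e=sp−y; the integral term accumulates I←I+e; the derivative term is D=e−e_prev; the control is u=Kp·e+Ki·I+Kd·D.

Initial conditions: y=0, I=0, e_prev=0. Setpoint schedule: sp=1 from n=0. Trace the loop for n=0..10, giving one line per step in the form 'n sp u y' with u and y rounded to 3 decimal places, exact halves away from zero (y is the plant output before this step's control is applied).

0 1 2.500 0.000
1 1 -0.125 1.250
2 1 5.906 -0.813
3 1 -4.070 3.441
4 1 15.372 -4.100
5 1 -20.132 10.146
6 1 46.143 -16.154
7 1 -76.719 32.764
8 1 151.506 -58.018
9 1 -272.202 110.564
10 1 514.541 -202.439

(exact arithmetic carried between steps; '≈' marks a value shown rounded to 6 d.p. or computed from one; I and e_prev carry over from the previous line; the table rounds u and y to 3 d.p., halves away from zero)
n=0: y=0, sp=1, e=sp−y=1; I=1, D=e−e_prev=1; u=0·1+3/2·1+1·1=2.5; next y=-3/5·0+1/2·2.5=1.25
n=1: y=1.25, sp=1, e=sp−y=-0.25; I=0.75, D=e−e_prev=-1.25; u=0·(-0.25)+3/2·0.75+1·(-1.25)=-0.125; next y=-3/5·1.25+1/2·(-0.125)=-0.8125
n=2: y=-0.8125, sp=1, e=sp−y=1.8125; I=2.5625, D=e−e_prev=2.0625; u=0·1.8125+3/2·2.5625+1·2.0625=5.90625; next y=-3/5·(-0.8125)+1/2·5.90625=3.440625
n=3: y=3.440625, sp=1, e=sp−y=-2.440625; I=0.121875, D=e−e_prev=-4.253125; u=0·(-2.440625)+3/2·0.121875+1·(-4.253125)≈-4.070313; next y=-3/5·3.440625+1/2·(-4.070313)≈-4.099531
n=4: y≈-4.099531, sp=1, e=sp−y≈5.099531; I≈5.221406, D=e−e_prev≈7.540156; u=0·5.099531+3/2·5.221406+1·7.540156≈15.372266; next y=-3/5·(-4.099531)+1/2·15.372266≈10.145852
n=5: y≈10.145852, sp=1, e=sp−y≈-9.145852; I≈-3.924445, D=e−e_prev≈-14.245383; u=0·(-9.145852)+3/2·(-3.924445)+1·(-14.245383)≈-20.132051; next y=-3/5·10.145852+1/2·(-20.132051)≈-16.153536
n=6: y≈-16.153536, sp=1, e=sp−y≈17.153536; I≈13.229091, D=e−e_prev≈26.299388; u=0·17.153536+3/2·13.229091+1·26.299388≈46.143024; next y=-3/5·(-16.153536)+1/2·46.143024≈32.763634
n=7: y≈32.763634, sp=1, e=sp−y≈-31.763634; I≈-18.534543, D=e−e_prev≈-48.917170; u=0·(-31.763634)+3/2·(-18.534543)+1·(-48.917170)≈-76.718985; next y=-3/5·32.763634+1/2·(-76.718985)≈-58.017673
n=8: y≈-58.017673, sp=1, e=sp−y≈59.017673; I≈40.483130, D=e−e_prev≈90.781307; u=0·59.017673+3/2·40.483130+1·90.781307≈151.506002; next y=-3/5·(-58.017673)+1/2·151.506002≈110.563604
n=9: y≈110.563604, sp=1, e=sp−y≈-109.563604; I≈-69.080475, D=e−e_prev≈-168.581277; u=0·(-109.563604)+3/2·(-69.080475)+1·(-168.581277)≈-272.201989; next y=-3/5·110.563604+1/2·(-272.201989)≈-202.439157
n=10: y≈-202.439157, sp=1, e=sp−y≈203.439157; I≈134.358683, D=e−e_prev≈313.002762; u=0·203.439157+3/2·134.358683+1·313.002762≈514.540786; next y=-3/5·(-202.439157)+1/2·514.540786≈378.733887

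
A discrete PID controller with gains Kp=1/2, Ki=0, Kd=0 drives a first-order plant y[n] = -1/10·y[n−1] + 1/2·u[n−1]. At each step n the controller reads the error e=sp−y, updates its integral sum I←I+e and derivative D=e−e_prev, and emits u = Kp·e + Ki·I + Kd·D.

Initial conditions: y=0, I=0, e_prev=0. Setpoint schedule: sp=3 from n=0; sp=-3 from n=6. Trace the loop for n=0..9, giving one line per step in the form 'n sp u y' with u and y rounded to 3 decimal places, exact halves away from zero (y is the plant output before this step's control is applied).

0 3 1.500 0.000
1 3 1.125 0.750
2 3 1.256 0.488
3 3 1.210 0.579
4 3 1.226 0.547
5 3 1.221 0.558
6 -3 -1.777 0.555
7 -3 -1.028 -0.944
8 -3 -1.290 -0.420
9 -3 -1.198 -0.603

(exact arithmetic carried between steps; '≈' marks a value shown rounded to 6 d.p. or computed from one; I and e_prev carry over from the previous line; the table rounds u and y to 3 d.p., halves away from zero)
n=0: y=0, sp=3, e=sp−y=3; I=3, D=e−e_prev=3; u=1/2·3+0·3+0·3=1.5; next y=-1/10·0+1/2·1.5=0.75
n=1: y=0.75, sp=3, e=sp−y=2.25; I=5.25, D=e−e_prev=-0.75; u=1/2·2.25+0·5.25+0·(-0.75)=1.125; next y=-1/10·0.75+1/2·1.125=0.4875
n=2: y=0.4875, sp=3, e=sp−y=2.5125; I=7.7625, D=e−e_prev=0.2625; u=1/2·2.5125+0·7.7625+0·0.2625=1.25625; next y=-1/10·0.4875+1/2·1.25625=0.579375
n=3: y=0.579375, sp=3, e=sp−y=2.420625; I=10.183125, D=e−e_prev=-0.091875; u=1/2·2.420625+0·10.183125+0·(-0.091875)≈1.210313; next y=-1/10·0.579375+1/2·1.210313≈0.547219
n=4: y≈0.547219, sp=3, e=sp−y≈2.452781; I≈12.635906, D=e−e_prev≈0.032156; u=1/2·2.452781+0·12.635906+0·0.032156≈1.226391; next y=-1/10·0.547219+1/2·1.226391≈0.558473
n=5: y≈0.558473, sp=3, e=sp−y≈2.441527; I≈15.077433, D=e−e_prev≈-0.011255; u=1/2·2.441527+0·15.077433+0·(-0.011255)≈1.220763; next y=-1/10·0.558473+1/2·1.220763≈0.554534
n=6: y≈0.554534, sp=-3, e=sp−y≈-3.554534; I≈11.522899, D=e−e_prev≈-5.996061; u=1/2·(-3.554534)+0·11.522899+0·(-5.996061)≈-1.777267; next y=-1/10·0.554534+1/2·(-1.777267)≈-0.944087
n=7: y≈-0.944087, sp=-3, e=sp−y≈-2.055913; I≈9.466986, D=e−e_prev≈1.498621; u=1/2·(-2.055913)+0·9.466986+0·1.498621≈-1.027956; next y=-1/10·(-0.944087)+1/2·(-1.027956)≈-0.419570
n=8: y≈-0.419570, sp=-3, e=sp−y≈-2.580430; I≈6.886555, D=e−e_prev≈-0.524517; u=1/2·(-2.580430)+0·6.886555+0·(-0.524517)≈-1.290215; next y=-1/10·(-0.419570)+1/2·(-1.290215)≈-0.603151
n=9: y≈-0.603151, sp=-3, e=sp−y≈-2.396849; I≈4.489706, D=e−e_prev≈0.183581; u=1/2·(-2.396849)+0·4.489706+0·0.183581≈-1.198425; next y=-1/10·(-0.603151)+1/2·(-1.198425)≈-0.538897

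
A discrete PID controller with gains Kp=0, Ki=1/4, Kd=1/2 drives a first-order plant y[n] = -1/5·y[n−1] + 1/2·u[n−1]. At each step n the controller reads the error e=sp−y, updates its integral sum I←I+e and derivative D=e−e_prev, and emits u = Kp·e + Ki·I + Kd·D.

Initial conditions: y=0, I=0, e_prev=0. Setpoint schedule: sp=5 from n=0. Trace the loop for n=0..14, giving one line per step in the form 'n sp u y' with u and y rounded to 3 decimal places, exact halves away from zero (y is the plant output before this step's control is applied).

(exact arithmetic carried between steps; '≈' marks a value shown rounded to 6 d.p. or computed from one; I and e_prev carry over from the previous line; the table rounds u and y to 3 d.p., halves away from zero)
n=0: y=0, sp=5, e=sp−y=5; I=5, D=e−e_prev=5; u=0·5+1/4·5+1/2·5=3.75; next y=-1/5·0+1/2·3.75=1.875
n=1: y=1.875, sp=5, e=sp−y=3.125; I=8.125, D=e−e_prev=-1.875; u=0·3.125+1/4·8.125+1/2·(-1.875)=1.09375; next y=-1/5·1.875+1/2·1.09375=0.171875
n=2: y=0.171875, sp=5, e=sp−y=4.828125; I=12.953125, D=e−e_prev=1.703125; u=0·4.828125+1/4·12.953125+1/2·1.703125≈4.089844; next y=-1/5·0.171875+1/2·4.089844≈2.010547
n=3: y≈2.010547, sp=5, e=sp−y≈2.989453; I≈15.942578, D=e−e_prev≈-1.838672; u=0·2.989453+1/4·15.942578+1/2·(-1.838672)≈3.066309; next y=-1/5·2.010547+1/2·3.066309≈1.131045
n=4: y≈1.131045, sp=5, e=sp−y≈3.868955; I≈19.811533, D=e−e_prev≈0.879502; u=0·3.868955+1/4·19.811533+1/2·0.879502≈5.392634; next y=-1/5·1.131045+1/2·5.392634≈2.470108
n=5: y≈2.470108, sp=5, e=sp−y≈2.529892; I≈22.341425, D=e−e_prev≈-1.339063; u=0·2.529892+1/4·22.341425+1/2·(-1.339063)≈4.915825; next y=-1/5·2.470108+1/2·4.915825≈1.963891
n=6: y≈1.963891, sp=5, e=sp−y≈3.036109; I≈25.377534, D=e−e_prev≈0.506217; u=0·3.036109+1/4·25.377534+1/2·0.506217≈6.597492; next y=-1/5·1.963891+1/2·6.597492≈2.905968
n=7: y≈2.905968, sp=5, e=sp−y≈2.094032; I≈27.471566, D=e−e_prev≈-0.942077; u=0·2.094032+1/4·27.471566+1/2·(-0.942077)≈6.396853; next y=-1/5·2.905968+1/2·6.396853≈2.617233
n=8: y≈2.617233, sp=5, e=sp−y≈2.382767; I≈29.854333, D=e−e_prev≈0.288735; u=0·2.382767+1/4·29.854333+1/2·0.288735≈7.607951; next y=-1/5·2.617233+1/2·7.607951≈3.280529
n=9: y≈3.280529, sp=5, e=sp−y≈1.719471; I≈31.573805, D=e−e_prev≈-0.663296; u=0·1.719471+1/4·31.573805+1/2·(-0.663296)≈7.561803; next y=-1/5·3.280529+1/2·7.561803≈3.124796
n=10: y≈3.124796, sp=5, e=sp−y≈1.875204; I≈33.449009, D=e−e_prev≈0.155733; u=0·1.875204+1/4·33.449009+1/2·0.155733≈8.440119; next y=-1/5·3.124796+1/2·8.440119≈3.595100
n=11: y≈3.595100, sp=5, e=sp−y≈1.404900; I≈34.853909, D=e−e_prev≈-0.470304; u=0·1.404900+1/4·34.853909+1/2·(-0.470304)≈8.478325; next y=-1/5·3.595100+1/2·8.478325≈3.520142
n=12: y≈3.520142, sp=5, e=sp−y≈1.479858; I≈36.333766, D=e−e_prev≈0.074958; u=0·1.479858+1/4·36.333766+1/2·0.074958≈9.120920; next y=-1/5·3.520142+1/2·9.120920≈3.856432
n=13: y≈3.856432, sp=5, e=sp−y≈1.143568; I≈37.477334, D=e−e_prev≈-0.336289; u=0·1.143568+1/4·37.477334+1/2·(-0.336289)≈9.201189; next y=-1/5·3.856432+1/2·9.201189≈3.829308
n=14: y≈3.829308, sp=5, e=sp−y≈1.170692; I≈38.648026, D=e−e_prev≈0.027124; u=0·1.170692+1/4·38.648026+1/2·0.027124≈9.675568; next y=-1/5·3.829308+1/2·9.675568≈4.071923

0 5 3.750 0.000
1 5 1.094 1.875
2 5 4.090 0.172
3 5 3.066 2.011
4 5 5.393 1.131
5 5 4.916 2.470
6 5 6.597 1.964
7 5 6.397 2.906
8 5 7.608 2.617
9 5 7.562 3.281
10 5 8.440 3.125
11 5 8.478 3.595
12 5 9.121 3.520
13 5 9.201 3.856
14 5 9.676 3.829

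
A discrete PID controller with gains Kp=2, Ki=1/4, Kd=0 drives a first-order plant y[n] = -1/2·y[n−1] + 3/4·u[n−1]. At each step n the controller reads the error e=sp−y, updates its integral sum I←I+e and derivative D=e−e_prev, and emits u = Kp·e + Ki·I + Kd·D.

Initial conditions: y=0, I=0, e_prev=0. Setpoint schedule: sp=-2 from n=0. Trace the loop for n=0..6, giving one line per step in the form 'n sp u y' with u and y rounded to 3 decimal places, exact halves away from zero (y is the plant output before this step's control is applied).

0 -2 -4.500 0.000
1 -2 2.594 -3.375
2 -2 -12.830 3.633
3 -2 19.673 -11.439
4 -2 -49.772 20.474
5 -2 97.701 -47.566
6 -2 -216.314 97.059

(exact arithmetic carried between steps; '≈' marks a value shown rounded to 6 d.p. or computed from one; I and e_prev carry over from the previous line; the table rounds u and y to 3 d.p., halves away from zero)
n=0: y=0, sp=-2, e=sp−y=-2; I=-2, D=e−e_prev=-2; u=2·(-2)+1/4·(-2)+0·(-2)=-4.5; next y=-1/2·0+3/4·(-4.5)=-3.375
n=1: y=-3.375, sp=-2, e=sp−y=1.375; I=-0.625, D=e−e_prev=3.375; u=2·1.375+1/4·(-0.625)+0·3.375=2.59375; next y=-1/2·(-3.375)+3/4·2.59375≈3.632813
n=2: y≈3.632813, sp=-2, e=sp−y≈-5.632813; I≈-6.257813, D=e−e_prev≈-7.007813; u=2·(-5.632813)+1/4·(-6.257813)+0·(-7.007813)≈-12.830078; next y=-1/2·3.632813+3/4·(-12.830078)≈-11.438965
n=3: y≈-11.438965, sp=-2, e=sp−y≈9.438965; I≈3.181152, D=e−e_prev≈15.071777; u=2·9.438965+1/4·3.181152+0·15.071777≈19.673218; next y=-1/2·(-11.438965)+3/4·19.673218≈20.474396
n=4: y≈20.474396, sp=-2, e=sp−y≈-22.474396; I≈-19.293243, D=e−e_prev≈-31.913361; u=2·(-22.474396)+1/4·(-19.293243)+0·(-31.913361)≈-49.772102; next y=-1/2·20.474396+3/4·(-49.772102)≈-47.566275
n=5: y≈-47.566275, sp=-2, e=sp−y≈45.566275; I≈26.273031, D=e−e_prev≈68.040670; u=2·45.566275+1/4·26.273031+0·68.040670≈97.700807; next y=-1/2·(-47.566275)+3/4·97.700807≈97.058743
n=6: y≈97.058743, sp=-2, e=sp−y≈-99.058743; I≈-72.785711, D=e−e_prev≈-144.625017; u=2·(-99.058743)+1/4·(-72.785711)+0·(-144.625017)≈-216.313913; next y=-1/2·97.058743+3/4·(-216.313913)≈-210.764806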